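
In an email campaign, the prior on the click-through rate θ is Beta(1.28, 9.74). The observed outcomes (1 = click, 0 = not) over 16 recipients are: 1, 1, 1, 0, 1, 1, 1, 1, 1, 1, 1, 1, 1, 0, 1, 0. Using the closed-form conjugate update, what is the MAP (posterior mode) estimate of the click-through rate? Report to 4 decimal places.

The Beta prior is conjugate to a Binomial/Bernoulli likelihood; the update adds successes to α and failures to β.
Posterior: Beta(α+k, β+n−k) = Beta(1.28+13, 9.74+3) = Beta(14.28, 12.74).
Mode of Beta(a,b) for a,b>1 is (a−1)/(a+b−2) = 13.28/25.02 = 0.5308.

0.5308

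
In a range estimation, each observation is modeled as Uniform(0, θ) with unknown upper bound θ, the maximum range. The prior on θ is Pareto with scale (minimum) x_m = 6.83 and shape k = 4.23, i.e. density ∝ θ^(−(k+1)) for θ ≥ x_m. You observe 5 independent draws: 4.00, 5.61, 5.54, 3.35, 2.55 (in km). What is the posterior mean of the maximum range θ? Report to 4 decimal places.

7.6599

A Pareto(scale x_m, shape k) prior on the upper bound θ of Uniform(0, θ) is conjugate: posterior is Pareto(max(x_m, max xᵢ), k + n).
Sample maximum = 5.61; prior scale x_m = 6.83 → posterior scale = max = 6.83.
Posterior shape = 4.23 + 5 = 9.23.
E[θ|data] = k·x_m/(k−1) = 9.23·6.83/8.23 = 7.6599.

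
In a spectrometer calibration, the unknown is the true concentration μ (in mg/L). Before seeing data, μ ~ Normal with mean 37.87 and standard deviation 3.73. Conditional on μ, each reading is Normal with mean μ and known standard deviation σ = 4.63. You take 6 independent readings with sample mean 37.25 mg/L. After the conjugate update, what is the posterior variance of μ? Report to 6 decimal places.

2.842791

For Normal data with known variance σ², a Normal(μ₀, σ₀²) prior on μ is conjugate. Posterior precision = 1/σ₀² + n/σ²; posterior mean is the precision-weighted average of μ₀ and x̄.
σ₀² = 3.73² = 13.9129, σ² = 4.63² = 21.4369; σ² + n·σ₀² = 21.4369 + 6·13.9129 = 104.9143.
Posterior precision = 1/σ₀² + n/σ² = 1/13.9129 + 6/21.4369 = (σ² + n·σ₀²)/(σ₀²σ²) = 104.9143/(13.9129·21.4369); posterior variance σₙ² = σ₀²σ²/(σ² + n·σ₀²) = 13.9129·21.4369/104.9143 = 2.842791.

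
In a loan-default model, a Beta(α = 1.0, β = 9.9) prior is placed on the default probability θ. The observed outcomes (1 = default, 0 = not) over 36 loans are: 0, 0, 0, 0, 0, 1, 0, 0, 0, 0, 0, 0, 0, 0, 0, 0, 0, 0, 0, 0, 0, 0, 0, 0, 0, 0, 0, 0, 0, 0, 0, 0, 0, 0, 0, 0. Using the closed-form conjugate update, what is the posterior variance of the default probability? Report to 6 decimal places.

0.000852

The Beta prior is conjugate to a Binomial/Bernoulli likelihood; the update adds successes to α and failures to β.
Posterior: Beta(α+k, β+n−k) = Beta(1.0+1, 9.9+35) = Beta(2.0, 44.9).
Var = αβ/((α+β)²(α+β+1)) = 2.0·44.9/(46.9²·47.9) = 0.000852.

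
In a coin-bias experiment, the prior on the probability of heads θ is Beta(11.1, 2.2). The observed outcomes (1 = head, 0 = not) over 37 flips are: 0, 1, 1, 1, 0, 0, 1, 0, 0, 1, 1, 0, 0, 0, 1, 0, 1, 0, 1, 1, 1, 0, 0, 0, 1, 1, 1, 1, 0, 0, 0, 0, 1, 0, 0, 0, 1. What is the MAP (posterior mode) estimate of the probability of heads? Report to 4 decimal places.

0.5611

The Beta prior is conjugate to a Binomial/Bernoulli likelihood; the update adds successes to α and failures to β.
Posterior: Beta(α+k, β+n−k) = Beta(11.1+17, 2.2+20) = Beta(28.1, 22.2).
Mode of Beta(a,b) for a,b>1 is (a−1)/(a+b−2) = 27.1/48.3 = 0.5611.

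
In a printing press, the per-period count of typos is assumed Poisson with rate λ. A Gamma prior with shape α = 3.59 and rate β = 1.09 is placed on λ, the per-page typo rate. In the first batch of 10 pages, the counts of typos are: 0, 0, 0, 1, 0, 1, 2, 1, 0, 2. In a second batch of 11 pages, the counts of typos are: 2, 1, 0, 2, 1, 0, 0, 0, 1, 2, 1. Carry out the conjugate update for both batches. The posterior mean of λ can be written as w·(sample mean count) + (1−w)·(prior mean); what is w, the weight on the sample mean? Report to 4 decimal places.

With a Gamma(shape α, rate β) prior, the Poisson likelihood is conjugate: the posterior is Gamma(α + ΣXᵢ, β + n).
Total number of pages: n = 10 + 11 = 21.
Posterior mean = (α₀+S)/(β₀+n) = [n/(β₀+n)]·(S/n) + [β₀/(β₀+n)]·(α₀/β₀), so only n and β₀ enter the weight.
Weight on data w = n/(β₀+n) = 21/(1.09+21) = 21/22.09 = 0.9507.

0.9507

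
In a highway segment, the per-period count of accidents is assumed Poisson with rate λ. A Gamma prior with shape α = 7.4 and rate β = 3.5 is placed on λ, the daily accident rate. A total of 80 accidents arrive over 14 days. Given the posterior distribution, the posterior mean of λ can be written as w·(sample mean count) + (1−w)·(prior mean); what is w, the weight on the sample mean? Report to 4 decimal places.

With a Gamma(shape α, rate β) prior, the Poisson likelihood is conjugate: the posterior is Gamma(α + ΣXᵢ, β + n).
Posterior mean = (α₀+S)/(β₀+n) = [n/(β₀+n)]·(S/n) + [β₀/(β₀+n)]·(α₀/β₀), so only n and β₀ enter the weight.
Weight on data w = n/(β₀+n) = 14/(3.5+14) = 14/17.5 = 0.8000.

0.8000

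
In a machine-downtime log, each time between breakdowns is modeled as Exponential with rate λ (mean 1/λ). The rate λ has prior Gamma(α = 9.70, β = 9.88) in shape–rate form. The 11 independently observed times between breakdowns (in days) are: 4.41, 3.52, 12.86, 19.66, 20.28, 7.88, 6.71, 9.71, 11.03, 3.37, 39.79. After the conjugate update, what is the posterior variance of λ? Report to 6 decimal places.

0.000931

With a Gamma(shape α, rate β) prior on the exponential rate λ, the posterior after n observations with total T = Σxᵢ is Gamma(α+n, β+T).
Sum of observations T = 139.22 days; n = 11.
Posterior: Gamma(9.70+11, 9.88+139.22) = Gamma(20.70, 149.10).
Var = α/β² = 0.000931.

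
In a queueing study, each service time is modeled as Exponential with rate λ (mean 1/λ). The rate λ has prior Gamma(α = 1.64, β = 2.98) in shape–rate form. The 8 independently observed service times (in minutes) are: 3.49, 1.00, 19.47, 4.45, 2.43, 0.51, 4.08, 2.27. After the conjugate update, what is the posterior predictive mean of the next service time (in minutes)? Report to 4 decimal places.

With a Gamma(shape α, rate β) prior on the exponential rate λ, the posterior after n observations with total T = Σxᵢ is Gamma(α+n, β+T).
Sum of observations T = 37.70 minutes; n = 8.
Posterior: Gamma(1.64+8, 2.98+37.70) = Gamma(9.64, 40.68).
The predictive distribution for the next observation is Lomax; its mean is β/(α−1) = 40.68/8.64 = 4.7083.

4.7083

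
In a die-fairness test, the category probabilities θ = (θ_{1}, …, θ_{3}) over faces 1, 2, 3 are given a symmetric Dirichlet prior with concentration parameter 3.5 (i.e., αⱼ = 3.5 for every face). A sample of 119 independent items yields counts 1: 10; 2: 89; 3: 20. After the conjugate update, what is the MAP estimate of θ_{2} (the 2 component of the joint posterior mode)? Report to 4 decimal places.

The Dirichlet prior is conjugate to the Multinomial likelihood: each posterior αⱼ = prior αⱼ + observed count nⱼ.
Posterior concentration: (13.5, 92.5, 23.5), total = 129.5.
Joint mode component: (α_{2}−1)/(Σα−K) = 91.5/126.5 = 0.7233.

0.7233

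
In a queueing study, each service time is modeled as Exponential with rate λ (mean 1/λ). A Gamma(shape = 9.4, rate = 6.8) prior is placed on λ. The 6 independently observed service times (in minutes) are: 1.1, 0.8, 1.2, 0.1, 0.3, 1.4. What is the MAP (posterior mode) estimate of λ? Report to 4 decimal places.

1.2308

With a Gamma(shape α, rate β) prior on the exponential rate λ, the posterior after n observations with total T = Σxᵢ is Gamma(α+n, β+T).
Sum of observations T = 4.9 minutes; n = 6.
Posterior: Gamma(9.4+6, 6.8+4.9) = Gamma(15.4, 11.7).
Mode = (α−1)/β = 1.2308.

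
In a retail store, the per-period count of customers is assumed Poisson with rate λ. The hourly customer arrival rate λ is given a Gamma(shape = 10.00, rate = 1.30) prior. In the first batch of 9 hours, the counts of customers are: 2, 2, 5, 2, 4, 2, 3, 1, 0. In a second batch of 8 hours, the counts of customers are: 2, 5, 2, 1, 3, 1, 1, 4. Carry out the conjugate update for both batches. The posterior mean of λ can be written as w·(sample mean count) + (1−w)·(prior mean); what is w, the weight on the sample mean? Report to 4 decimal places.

0.9290

With a Gamma(shape α, rate β) prior, the Poisson likelihood is conjugate: the posterior is Gamma(α + ΣXᵢ, β + n).
Total number of hours: n = 9 + 8 = 17.
Posterior mean = (α₀+S)/(β₀+n) = [n/(β₀+n)]·(S/n) + [β₀/(β₀+n)]·(α₀/β₀), so only n and β₀ enter the weight.
Weight on data w = n/(β₀+n) = 17/(1.30+17) = 17/18.30 = 0.9290.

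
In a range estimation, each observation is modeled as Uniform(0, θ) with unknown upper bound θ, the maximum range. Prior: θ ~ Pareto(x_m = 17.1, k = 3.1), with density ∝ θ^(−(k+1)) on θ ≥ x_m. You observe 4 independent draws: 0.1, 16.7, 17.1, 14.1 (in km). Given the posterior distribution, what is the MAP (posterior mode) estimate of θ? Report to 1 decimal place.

A Pareto(scale x_m, shape k) prior on the upper bound θ of Uniform(0, θ) is conjugate: posterior is Pareto(max(x_m, max xᵢ), k + n).
Sample maximum = 17.1; prior scale x_m = 17.1 → posterior scale = max = 17.1.
Posterior shape = 3.1 + 4 = 7.1.
The Pareto density is decreasing on [x_m, ∞), so the mode is x_m = 17.1.

17.1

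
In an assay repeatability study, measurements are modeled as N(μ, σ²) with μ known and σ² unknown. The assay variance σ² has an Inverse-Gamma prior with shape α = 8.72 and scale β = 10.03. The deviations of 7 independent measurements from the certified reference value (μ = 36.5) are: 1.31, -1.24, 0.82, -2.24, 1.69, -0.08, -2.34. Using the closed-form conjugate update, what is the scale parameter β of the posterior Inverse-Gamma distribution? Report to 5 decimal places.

With known mean μ and an Inverse-Gamma(α, β) prior on σ², the Normal likelihood is conjugate: posterior is Inv-Gamma(α + n/2, β + Σ(xᵢ−μ)²/2).
Σ(xᵢ−μ)² = (1.31)² + (-1.24)² + (0.82)² + (-2.24)² + (1.69)² + (-0.08)² + (-2.34)² = 17.2818.
Posterior: Inv-Gamma(8.72 + 7/2, 10.03 + 17.2818/2) = Inv-Gamma(12.22, 18.67090).
Posterior β = 18.67090.

18.67090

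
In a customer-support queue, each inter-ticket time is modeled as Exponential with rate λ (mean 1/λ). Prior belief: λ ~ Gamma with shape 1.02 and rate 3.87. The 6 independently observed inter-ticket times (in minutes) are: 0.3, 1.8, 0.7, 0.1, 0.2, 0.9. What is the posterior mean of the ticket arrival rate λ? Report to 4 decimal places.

0.8920

With a Gamma(shape α, rate β) prior on the exponential rate λ, the posterior after n observations with total T = Σxᵢ is Gamma(α+n, β+T).
Sum of observations T = 4.0 minutes; n = 6.
Posterior: Gamma(1.02+6, 3.87+4.0) = Gamma(7.02, 7.87).
Posterior mean of λ = α/β = 7.02/7.87 = 0.8920.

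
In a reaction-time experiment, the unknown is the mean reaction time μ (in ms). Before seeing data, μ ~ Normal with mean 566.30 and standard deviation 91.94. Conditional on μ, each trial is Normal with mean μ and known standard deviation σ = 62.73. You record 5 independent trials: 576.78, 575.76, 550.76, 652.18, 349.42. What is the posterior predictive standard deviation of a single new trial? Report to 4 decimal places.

68.2278

For Normal data with known variance σ², a Normal(μ₀, σ₀²) prior on μ is conjugate. Posterior precision = 1/σ₀² + n/σ²; posterior mean is the precision-weighted average of μ₀ and x̄.
σ₀² = 91.94² = 8452.9636, σ² = 62.73² = 3935.0529; σ² + n·σ₀² = 3935.0529 + 5·8452.9636 = 46199.8709.
Posterior precision = 1/σ₀² + n/σ² = 1/8452.9636 + 5/3935.0529 = (σ² + n·σ₀²)/(σ₀²σ²) = 46199.8709/(8452.9636·3935.0529); posterior variance σₙ² = σ₀²σ²/(σ² + n·σ₀²) = 8452.9636·3935.0529/46199.8709 = 719.977313.
Predictive variance for one new observation = σₙ² + σ² = 8452.9636·3935.0529/46199.8709 + 3935.0529 = σ²·(σ₀² + 46199.8709)/46199.8709 = 3935.0529·54652.8345/46199.8709 = 4655.030213; SD = √(3935.0529·54652.8345/46199.8709) = 68.2278.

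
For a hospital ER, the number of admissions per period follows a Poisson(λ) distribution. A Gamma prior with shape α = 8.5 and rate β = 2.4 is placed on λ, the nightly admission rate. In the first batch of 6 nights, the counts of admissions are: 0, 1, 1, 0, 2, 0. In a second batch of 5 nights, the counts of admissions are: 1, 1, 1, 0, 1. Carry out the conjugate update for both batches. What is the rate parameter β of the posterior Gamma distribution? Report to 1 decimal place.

With a Gamma(shape α, rate β) prior, the Poisson likelihood is conjugate: the posterior is Gamma(α + ΣXᵢ, β + n).
Batch 1: sum of counts S = 4 over n = 6 nights.
After batch 1: Gamma(α+S, β+n) = Gamma(8.5+4, 2.4+6) = Gamma(12.5, 8.4).
Batch 2: sum of counts S = 4 over n = 5 nights.
After batch 2: Gamma(α+S, β+n) = Gamma(12.5+4, 8.4+5) = Gamma(16.5, 13.4).
Posterior β = 13.4.

13.4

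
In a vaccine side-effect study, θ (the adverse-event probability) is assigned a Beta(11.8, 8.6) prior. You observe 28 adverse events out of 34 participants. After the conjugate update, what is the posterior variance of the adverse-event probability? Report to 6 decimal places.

0.003544

The Beta prior is conjugate to a Binomial/Bernoulli likelihood; the update adds successes to α and failures to β.
Posterior: Beta(α+k, β+n−k) = Beta(11.8+28, 8.6+6) = Beta(39.8, 14.6).
Var = αβ/((α+β)²(α+β+1)) = 39.8·14.6/(54.4²·55.4) = 0.003544.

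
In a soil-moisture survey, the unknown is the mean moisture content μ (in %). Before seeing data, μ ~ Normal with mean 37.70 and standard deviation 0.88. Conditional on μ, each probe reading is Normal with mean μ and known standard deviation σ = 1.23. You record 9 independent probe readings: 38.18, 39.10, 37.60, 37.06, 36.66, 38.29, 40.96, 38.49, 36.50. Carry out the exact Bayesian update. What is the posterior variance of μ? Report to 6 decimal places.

For Normal data with known variance σ², a Normal(μ₀, σ₀²) prior on μ is conjugate. Posterior precision = 1/σ₀² + n/σ²; posterior mean is the precision-weighted average of μ₀ and x̄.
σ₀² = 0.88² = 0.7744, σ² = 1.23² = 1.5129; σ² + n·σ₀² = 1.5129 + 9·0.7744 = 8.4825.
Posterior precision = 1/σ₀² + n/σ² = 1/0.7744 + 9/1.5129 = (σ² + n·σ₀²)/(σ₀²σ²) = 8.4825/(0.7744·1.5129); posterior variance σₙ² = σ₀²σ²/(σ² + n·σ₀²) = 0.7744·1.5129/8.4825 = 0.138118.

0.138118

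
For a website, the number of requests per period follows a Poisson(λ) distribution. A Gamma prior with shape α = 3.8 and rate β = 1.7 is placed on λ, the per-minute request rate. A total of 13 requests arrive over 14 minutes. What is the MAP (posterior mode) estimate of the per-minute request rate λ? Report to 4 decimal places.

1.0064

With a Gamma(shape α, rate β) prior, the Poisson likelihood is conjugate: the posterior is Gamma(α + ΣXᵢ, β + n).
Posterior: Gamma(α+S, β+n) = Gamma(3.8+13, 1.7+14) = Gamma(16.8, 15.7).
Mode of Gamma(α,β) for α≥1 is (α−1)/β = 15.8/15.7 = 1.0064.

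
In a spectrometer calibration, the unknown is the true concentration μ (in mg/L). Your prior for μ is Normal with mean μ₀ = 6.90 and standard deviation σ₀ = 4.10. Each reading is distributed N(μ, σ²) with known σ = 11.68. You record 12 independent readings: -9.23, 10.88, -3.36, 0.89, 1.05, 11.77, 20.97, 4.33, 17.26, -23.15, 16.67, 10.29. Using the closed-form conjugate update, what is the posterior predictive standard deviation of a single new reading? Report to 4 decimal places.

For Normal data with known variance σ², a Normal(μ₀, σ₀²) prior on μ is conjugate. Posterior precision = 1/σ₀² + n/σ²; posterior mean is the precision-weighted average of μ₀ and x̄.
σ₀² = 4.10² = 16.81, σ² = 11.68² = 136.4224; σ² + n·σ₀² = 136.4224 + 12·16.81 = 338.1424.
Posterior precision = 1/σ₀² + n/σ² = 1/16.81 + 12/136.4224 = (σ² + n·σ₀²)/(σ₀²σ²) = 338.1424/(16.81·136.4224); posterior variance σₙ² = σ₀²σ²/(σ² + n·σ₀²) = 16.81·136.4224/338.1424 = 6.781937.
Predictive variance for one new observation = σₙ² + σ² = 16.81·136.4224/338.1424 + 136.4224 = σ²·(σ₀² + 338.1424)/338.1424 = 136.4224·354.9524/338.1424 = 143.204337; SD = √(136.4224·354.9524/338.1424) = 11.9668.

11.9668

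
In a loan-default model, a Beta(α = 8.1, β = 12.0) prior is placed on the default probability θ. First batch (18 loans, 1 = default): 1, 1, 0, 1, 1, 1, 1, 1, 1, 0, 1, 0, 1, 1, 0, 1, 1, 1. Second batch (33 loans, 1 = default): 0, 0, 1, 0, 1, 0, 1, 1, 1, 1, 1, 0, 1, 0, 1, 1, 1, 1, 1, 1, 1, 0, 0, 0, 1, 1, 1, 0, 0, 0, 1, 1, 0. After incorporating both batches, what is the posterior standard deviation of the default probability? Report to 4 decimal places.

0.0579

The Beta prior is conjugate to a Binomial/Bernoulli likelihood; the update adds successes to α and failures to β.
After batch 1: Beta(8.1+14, 12.0+4) = Beta(22.1, 16.0).
After batch 2: Beta(22.1+20, 16.0+13) = Beta(42.1, 29.0).
Var = αβ/((α+β)²(α+β+1)) = 42.1·29.0/(71.1²·72.1) = 0.00334970; SD = √0.00334970 = 0.0579.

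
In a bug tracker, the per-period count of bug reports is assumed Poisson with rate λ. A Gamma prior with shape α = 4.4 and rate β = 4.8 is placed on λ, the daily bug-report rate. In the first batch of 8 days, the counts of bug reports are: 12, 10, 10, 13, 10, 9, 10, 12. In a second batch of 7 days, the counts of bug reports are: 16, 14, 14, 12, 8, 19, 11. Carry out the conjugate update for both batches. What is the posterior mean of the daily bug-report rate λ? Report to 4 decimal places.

9.3131

With a Gamma(shape α, rate β) prior, the Poisson likelihood is conjugate: the posterior is Gamma(α + ΣXᵢ, β + n).
Batch 1: sum of counts S = 86 over n = 8 days.
After batch 1: Gamma(α+S, β+n) = Gamma(4.4+86, 4.8+8) = Gamma(90.4, 12.8).
Batch 2: sum of counts S = 94 over n = 7 days.
After batch 2: Gamma(α+S, β+n) = Gamma(90.4+94, 12.8+7) = Gamma(184.4, 19.8).
Posterior mean = α/β = 184.4/19.8 = 9.3131.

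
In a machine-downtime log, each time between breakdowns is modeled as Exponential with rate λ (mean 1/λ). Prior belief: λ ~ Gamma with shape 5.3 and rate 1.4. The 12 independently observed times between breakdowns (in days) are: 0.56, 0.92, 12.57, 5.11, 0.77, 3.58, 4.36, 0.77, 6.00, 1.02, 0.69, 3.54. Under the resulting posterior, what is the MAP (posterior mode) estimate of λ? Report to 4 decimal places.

0.3948

With a Gamma(shape α, rate β) prior on the exponential rate λ, the posterior after n observations with total T = Σxᵢ is Gamma(α+n, β+T).
Sum of observations T = 39.89 days; n = 12.
Posterior: Gamma(5.3+12, 1.4+39.89) = Gamma(17.3, 41.29).
Mode = (α−1)/β = 0.3948.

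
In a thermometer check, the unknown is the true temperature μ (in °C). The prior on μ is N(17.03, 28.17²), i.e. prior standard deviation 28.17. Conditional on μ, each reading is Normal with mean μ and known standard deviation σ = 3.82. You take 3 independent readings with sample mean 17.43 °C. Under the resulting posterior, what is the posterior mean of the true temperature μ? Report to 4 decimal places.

17.4276

For Normal data with known variance σ², a Normal(μ₀, σ₀²) prior on μ is conjugate. Posterior precision = 1/σ₀² + n/σ²; posterior mean is the precision-weighted average of μ₀ and x̄.
n·x̄ = 3·17.43 = 52.29.
σ₀² = 28.17² = 793.5489, σ² = 3.82² = 14.5924; σ² + n·σ₀² = 14.5924 + 3·793.5489 = 2395.2391.
Posterior mean = (μ₀/σ₀² + n·x̄/σ²)/(1/σ₀² + n/σ²) = (σ²·μ₀ + σ₀²·n·x̄)/(σ² + n·σ₀²) = (14.5924·17.03 + 793.5489·52.29)/2395.2391 = 41743.180553/2395.2391 = 17.4276.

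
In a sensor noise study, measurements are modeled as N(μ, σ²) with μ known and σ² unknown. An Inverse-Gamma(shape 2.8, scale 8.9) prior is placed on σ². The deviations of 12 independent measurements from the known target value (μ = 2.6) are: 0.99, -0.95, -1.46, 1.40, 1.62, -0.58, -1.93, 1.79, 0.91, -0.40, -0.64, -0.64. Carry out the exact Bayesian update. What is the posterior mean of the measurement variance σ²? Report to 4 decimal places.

2.2738

With known mean μ and an Inverse-Gamma(α, β) prior on σ², the Normal likelihood is conjugate: posterior is Inv-Gamma(α + n/2, β + Σ(xᵢ−μ)²/2).
Σ(xᵢ−μ)² = (0.99)² + (-0.95)² + (-1.46)² + (1.40)² + (1.62)² + (-0.58)² + (-1.93)² + (1.79)² + (0.91)² + (-0.40)² + (-0.64)² + (-0.64)² = 17.6713.
Posterior: Inv-Gamma(2.8 + 12/2, 8.9 + 17.6713/2) = Inv-Gamma(8.80, 17.73565).
E[σ²|data] = β/(α−1) = 17.73565/7.80 = 2.2738.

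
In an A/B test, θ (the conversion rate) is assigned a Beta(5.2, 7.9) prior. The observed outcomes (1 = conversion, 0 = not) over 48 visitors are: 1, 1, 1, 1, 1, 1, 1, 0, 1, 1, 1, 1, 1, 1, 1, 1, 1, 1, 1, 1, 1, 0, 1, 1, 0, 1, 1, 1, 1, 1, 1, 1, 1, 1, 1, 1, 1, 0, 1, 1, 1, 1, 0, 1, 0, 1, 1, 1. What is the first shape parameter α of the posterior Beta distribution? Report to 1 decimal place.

The Beta prior is conjugate to a Binomial/Bernoulli likelihood; the update adds successes to α and failures to β.
Posterior: Beta(α+k, β+n−k) = Beta(5.2+42, 7.9+6) = Beta(47.2, 13.9).
Posterior α = 47.2.

47.2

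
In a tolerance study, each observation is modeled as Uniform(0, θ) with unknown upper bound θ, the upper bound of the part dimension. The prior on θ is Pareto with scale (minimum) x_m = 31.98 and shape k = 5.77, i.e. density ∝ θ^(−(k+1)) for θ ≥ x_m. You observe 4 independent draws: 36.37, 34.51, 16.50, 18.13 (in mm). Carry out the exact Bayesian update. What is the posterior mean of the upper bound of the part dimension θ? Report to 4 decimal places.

40.5171

A Pareto(scale x_m, shape k) prior on the upper bound θ of Uniform(0, θ) is conjugate: posterior is Pareto(max(x_m, max xᵢ), k + n).
Sample maximum = 36.37; prior scale x_m = 31.98 → posterior scale = max = 36.37.
Posterior shape = 5.77 + 4 = 9.77.
E[θ|data] = k·x_m/(k−1) = 9.77·36.37/8.77 = 40.5171.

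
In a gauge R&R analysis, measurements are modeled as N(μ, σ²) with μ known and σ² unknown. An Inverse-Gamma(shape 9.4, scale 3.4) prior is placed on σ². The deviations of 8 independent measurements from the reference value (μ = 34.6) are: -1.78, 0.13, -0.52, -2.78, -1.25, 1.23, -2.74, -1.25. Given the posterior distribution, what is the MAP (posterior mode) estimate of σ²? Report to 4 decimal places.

1.0462

With known mean μ and an Inverse-Gamma(α, β) prior on σ², the Normal likelihood is conjugate: posterior is Inv-Gamma(α + n/2, β + Σ(xᵢ−μ)²/2).
Σ(xᵢ−μ)² = (-1.78)² + (0.13)² + (-0.52)² + (-2.78)² + (-1.25)² + (1.23)² + (-2.74)² + (-1.25)² = 23.3296.
Posterior: Inv-Gamma(9.4 + 8/2, 3.4 + 23.3296/2) = Inv-Gamma(13.40, 15.06480).
Mode = β/(α+1) = 15.06480/14.40 = 1.0462.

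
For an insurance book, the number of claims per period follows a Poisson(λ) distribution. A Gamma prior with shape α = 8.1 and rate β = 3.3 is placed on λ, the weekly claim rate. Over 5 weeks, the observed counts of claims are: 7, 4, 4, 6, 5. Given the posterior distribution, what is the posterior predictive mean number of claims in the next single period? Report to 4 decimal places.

With a Gamma(shape α, rate β) prior, the Poisson likelihood is conjugate: the posterior is Gamma(α + ΣXᵢ, β + n).
Sum of counts S = 26 over n = 5 weeks.
Posterior: Gamma(α+S, β+n) = Gamma(8.1+26, 3.3+5) = Gamma(34.1, 8.3).
The predictive distribution for one future period is NegBinom with mean α/β = 4.1084.

4.1084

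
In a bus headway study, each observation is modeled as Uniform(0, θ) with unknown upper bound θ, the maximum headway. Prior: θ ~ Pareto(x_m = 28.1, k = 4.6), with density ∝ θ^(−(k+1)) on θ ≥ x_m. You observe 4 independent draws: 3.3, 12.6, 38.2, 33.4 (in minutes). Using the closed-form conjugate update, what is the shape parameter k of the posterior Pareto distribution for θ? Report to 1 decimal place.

A Pareto(scale x_m, shape k) prior on the upper bound θ of Uniform(0, θ) is conjugate: posterior is Pareto(max(x_m, max xᵢ), k + n).
Sample maximum = 38.2; prior scale x_m = 28.1 → posterior scale = max = 38.2.
Posterior shape = 4.6 + 4 = 8.6.
Posterior shape k = 8.6.

8.6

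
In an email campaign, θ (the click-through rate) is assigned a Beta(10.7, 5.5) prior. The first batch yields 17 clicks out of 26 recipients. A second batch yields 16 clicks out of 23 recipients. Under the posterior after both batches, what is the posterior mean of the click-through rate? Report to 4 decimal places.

The Beta prior is conjugate to a Binomial/Bernoulli likelihood; the update adds successes to α and failures to β.
After batch 1: Beta(10.7+17, 5.5+9) = Beta(27.7, 14.5).
After batch 2: Beta(27.7+16, 14.5+7) = Beta(43.7, 21.5).
Posterior mean = α/(α+β) = 43.7/65.2 = 0.6702.

0.6702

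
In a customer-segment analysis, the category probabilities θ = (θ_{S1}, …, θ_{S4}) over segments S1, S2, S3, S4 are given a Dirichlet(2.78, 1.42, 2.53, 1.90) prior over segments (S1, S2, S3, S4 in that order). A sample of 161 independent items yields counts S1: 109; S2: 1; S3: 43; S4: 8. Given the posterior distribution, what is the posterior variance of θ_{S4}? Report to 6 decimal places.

The Dirichlet prior is conjugate to the Multinomial likelihood: each posterior αⱼ = prior αⱼ + observed count nⱼ.
Posterior concentration: (111.78, 2.42, 45.53, 9.90), total = 169.63.
Var[θ_j] = α_j(Σα−α_j)/((Σα)²(Σα+1)) = 9.90·159.73/(169.63²·170.63) = 0.000322.

0.000322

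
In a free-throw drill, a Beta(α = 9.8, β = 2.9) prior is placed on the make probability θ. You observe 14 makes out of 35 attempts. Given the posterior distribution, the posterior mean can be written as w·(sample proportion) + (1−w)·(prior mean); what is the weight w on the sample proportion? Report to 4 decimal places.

The Beta prior is conjugate to a Binomial/Bernoulli likelihood; the update adds successes to α and failures to β.
Posterior mean = (α₀+k)/(α₀+β₀+n) = [n/(α₀+β₀+n)]·(k/n) + [(α₀+β₀)/(α₀+β₀+n)]·α₀/(α₀+β₀), so only n and the prior enter the weight.
The weight on the data is w = n/(α₀+β₀+n) = 35/(9.8+2.9+35) = 35/47.7 = 0.7338.

0.7338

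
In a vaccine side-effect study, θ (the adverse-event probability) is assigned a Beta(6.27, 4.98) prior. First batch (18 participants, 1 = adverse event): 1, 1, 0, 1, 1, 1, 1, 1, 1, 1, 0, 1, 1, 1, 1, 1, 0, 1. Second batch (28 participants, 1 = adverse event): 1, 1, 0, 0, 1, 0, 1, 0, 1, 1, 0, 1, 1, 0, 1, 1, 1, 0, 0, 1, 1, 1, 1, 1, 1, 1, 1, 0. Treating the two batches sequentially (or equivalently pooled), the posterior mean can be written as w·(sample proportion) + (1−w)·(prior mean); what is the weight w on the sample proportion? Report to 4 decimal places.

The Beta prior is conjugate to a Binomial/Bernoulli likelihood; the update adds successes to α and failures to β.
Total number of participants: n = 18 + 28 = 46.
Posterior mean = (α₀+k)/(α₀+β₀+n) = [n/(α₀+β₀+n)]·(k/n) + [(α₀+β₀)/(α₀+β₀+n)]·α₀/(α₀+β₀), so only n and the prior enter the weight.
The weight on the data is w = n/(α₀+β₀+n) = 46/(6.27+4.98+46) = 46/57.25 = 0.8035.

0.8035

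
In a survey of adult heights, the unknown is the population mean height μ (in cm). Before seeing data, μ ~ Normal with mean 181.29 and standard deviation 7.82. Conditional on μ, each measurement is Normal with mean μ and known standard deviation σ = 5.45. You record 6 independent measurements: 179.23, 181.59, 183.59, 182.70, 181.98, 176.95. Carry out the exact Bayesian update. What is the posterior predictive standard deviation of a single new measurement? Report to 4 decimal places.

For Normal data with known variance σ², a Normal(μ₀, σ₀²) prior on μ is conjugate. Posterior precision = 1/σ₀² + n/σ²; posterior mean is the precision-weighted average of μ₀ and x̄.
σ₀² = 7.82² = 61.1524, σ² = 5.45² = 29.7025; σ² + n·σ₀² = 29.7025 + 6·61.1524 = 396.6169.
Posterior precision = 1/σ₀² + n/σ² = 1/61.1524 + 6/29.7025 = (σ² + n·σ₀²)/(σ₀²σ²) = 396.6169/(61.1524·29.7025); posterior variance σₙ² = σ₀²σ²/(σ² + n·σ₀²) = 61.1524·29.7025/396.6169 = 4.579682.
Predictive variance for one new observation = σₙ² + σ² = 61.1524·29.7025/396.6169 + 29.7025 = σ²·(σ₀² + 396.6169)/396.6169 = 29.7025·457.7693/396.6169 = 34.282182; SD = √(29.7025·457.7693/396.6169) = 5.8551.

5.8551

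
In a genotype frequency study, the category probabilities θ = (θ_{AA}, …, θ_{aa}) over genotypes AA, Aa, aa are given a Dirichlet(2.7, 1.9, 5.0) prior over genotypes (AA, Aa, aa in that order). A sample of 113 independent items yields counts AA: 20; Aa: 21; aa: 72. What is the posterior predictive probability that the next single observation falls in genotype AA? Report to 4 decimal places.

0.1852

The Dirichlet prior is conjugate to the Multinomial likelihood: each posterior αⱼ = prior αⱼ + observed count nⱼ.
Posterior concentration: (22.7, 22.9, 77.0), total = 122.6.
P(next = AA | data) = α_{AA}/Σα = 0.1852.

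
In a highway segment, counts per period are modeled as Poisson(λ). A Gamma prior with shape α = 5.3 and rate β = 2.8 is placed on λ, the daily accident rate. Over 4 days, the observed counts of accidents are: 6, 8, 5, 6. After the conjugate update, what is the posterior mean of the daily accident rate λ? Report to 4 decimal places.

4.4559

With a Gamma(shape α, rate β) prior, the Poisson likelihood is conjugate: the posterior is Gamma(α + ΣXᵢ, β + n).
Sum of counts S = 25 over n = 4 days.
Posterior: Gamma(α+S, β+n) = Gamma(5.3+25, 2.8+4) = Gamma(30.3, 6.8).
Posterior mean = α/β = 30.3/6.8 = 4.4559.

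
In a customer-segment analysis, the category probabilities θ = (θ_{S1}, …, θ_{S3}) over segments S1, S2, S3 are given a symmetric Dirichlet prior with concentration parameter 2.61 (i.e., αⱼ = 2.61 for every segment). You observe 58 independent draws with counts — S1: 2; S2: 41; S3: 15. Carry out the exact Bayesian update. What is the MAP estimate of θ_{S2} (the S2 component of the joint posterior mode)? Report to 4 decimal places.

The Dirichlet prior is conjugate to the Multinomial likelihood: each posterior αⱼ = prior αⱼ + observed count nⱼ.
Posterior concentration: (4.61, 43.61, 17.61), total = 65.83.
Joint mode component: (α_{S2}−1)/(Σα−K) = 42.61/62.83 = 0.6782.

0.6782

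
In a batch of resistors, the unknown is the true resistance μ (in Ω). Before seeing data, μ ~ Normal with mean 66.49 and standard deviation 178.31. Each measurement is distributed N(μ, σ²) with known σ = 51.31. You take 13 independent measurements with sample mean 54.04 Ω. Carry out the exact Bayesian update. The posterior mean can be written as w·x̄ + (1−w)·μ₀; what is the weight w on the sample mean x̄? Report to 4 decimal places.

0.9937

For Normal data with known variance σ², a Normal(μ₀, σ₀²) prior on μ is conjugate. Posterior precision = 1/σ₀² + n/σ²; posterior mean is the precision-weighted average of μ₀ and x̄.
σ₀² = 178.31² = 31794.4561, σ² = 51.31² = 2632.7161. Prior precision 1/σ₀² = 1/31794.4561; data precision n/σ² = 13/2632.7161.
w = (n/σ²)/(1/σ₀² + n/σ²) = n·σ₀²/(σ² + n·σ₀²) = 13·31794.4561/(2632.7161 + 13·31794.4561) = 413327.9293/415960.6454 = 0.9937.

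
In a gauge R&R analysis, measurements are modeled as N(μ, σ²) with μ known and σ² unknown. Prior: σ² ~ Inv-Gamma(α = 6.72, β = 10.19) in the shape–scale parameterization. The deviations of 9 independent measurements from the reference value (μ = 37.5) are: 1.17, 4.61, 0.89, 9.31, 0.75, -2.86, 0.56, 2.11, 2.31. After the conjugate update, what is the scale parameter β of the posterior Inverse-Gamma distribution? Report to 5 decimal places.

74.65655

With known mean μ and an Inverse-Gamma(α, β) prior on σ², the Normal likelihood is conjugate: posterior is Inv-Gamma(α + n/2, β + Σ(xᵢ−μ)²/2).
Σ(xᵢ−μ)² = (1.17)² + (4.61)² + (0.89)² + (9.31)² + (0.75)² + (-2.86)² + (0.56)² + (2.11)² + (2.31)² = 128.9331.
Posterior: Inv-Gamma(6.72 + 9/2, 10.19 + 128.9331/2) = Inv-Gamma(11.22, 74.65655).
Posterior β = 74.65655.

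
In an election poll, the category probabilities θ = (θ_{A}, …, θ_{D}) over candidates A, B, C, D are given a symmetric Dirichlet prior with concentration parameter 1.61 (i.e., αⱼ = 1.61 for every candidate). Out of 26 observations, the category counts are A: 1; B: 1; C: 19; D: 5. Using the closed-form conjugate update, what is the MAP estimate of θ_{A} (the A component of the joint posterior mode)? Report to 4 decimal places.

0.0566

The Dirichlet prior is conjugate to the Multinomial likelihood: each posterior αⱼ = prior αⱼ + observed count nⱼ.
Posterior concentration: (2.61, 2.61, 20.61, 6.61), total = 32.44.
Joint mode component: (α_{A}−1)/(Σα−K) = 1.61/28.44 = 0.0566.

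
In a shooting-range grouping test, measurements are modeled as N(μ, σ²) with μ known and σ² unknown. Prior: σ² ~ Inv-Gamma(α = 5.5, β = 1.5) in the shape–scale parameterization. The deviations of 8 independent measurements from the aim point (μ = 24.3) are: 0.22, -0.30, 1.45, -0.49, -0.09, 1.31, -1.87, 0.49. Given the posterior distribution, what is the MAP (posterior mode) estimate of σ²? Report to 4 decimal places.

0.5211

With known mean μ and an Inverse-Gamma(α, β) prior on σ², the Normal likelihood is conjugate: posterior is Inv-Gamma(α + n/2, β + Σ(xᵢ−μ)²/2).
Σ(xᵢ−μ)² = (0.22)² + (-0.30)² + (1.45)² + (-0.49)² + (-0.09)² + (1.31)² + (-1.87)² + (0.49)² = 7.9422.
Posterior: Inv-Gamma(5.5 + 8/2, 1.5 + 7.9422/2) = Inv-Gamma(9.50, 5.47110).
Mode = β/(α+1) = 5.47110/10.50 = 0.5211.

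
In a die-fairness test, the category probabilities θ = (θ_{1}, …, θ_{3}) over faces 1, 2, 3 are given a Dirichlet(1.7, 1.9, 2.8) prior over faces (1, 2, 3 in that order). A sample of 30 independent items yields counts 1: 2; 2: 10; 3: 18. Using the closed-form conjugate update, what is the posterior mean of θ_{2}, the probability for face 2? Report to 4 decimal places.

0.3269

The Dirichlet prior is conjugate to the Multinomial likelihood: each posterior αⱼ = prior αⱼ + observed count nⱼ.
Posterior concentration: (3.7, 11.9, 20.8), total = 36.4.
E[θ_{2}|data] = α_{2}/Σα = 11.9/36.4 = 0.3269.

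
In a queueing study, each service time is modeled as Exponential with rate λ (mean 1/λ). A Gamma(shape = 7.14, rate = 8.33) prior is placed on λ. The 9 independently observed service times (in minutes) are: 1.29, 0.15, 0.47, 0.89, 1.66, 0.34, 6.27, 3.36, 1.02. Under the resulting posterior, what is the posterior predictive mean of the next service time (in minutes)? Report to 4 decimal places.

With a Gamma(shape α, rate β) prior on the exponential rate λ, the posterior after n observations with total T = Σxᵢ is Gamma(α+n, β+T).
Sum of observations T = 15.45 minutes; n = 9.
Posterior: Gamma(7.14+9, 8.33+15.45) = Gamma(16.14, 23.78).
The predictive distribution for the next observation is Lomax; its mean is β/(α−1) = 23.78/15.14 = 1.5707.

1.5707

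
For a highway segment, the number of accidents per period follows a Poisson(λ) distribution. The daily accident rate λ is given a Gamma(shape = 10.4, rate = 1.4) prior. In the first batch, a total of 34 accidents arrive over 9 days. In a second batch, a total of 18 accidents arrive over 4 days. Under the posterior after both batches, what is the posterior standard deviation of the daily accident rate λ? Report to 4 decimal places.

0.5486

With a Gamma(shape α, rate β) prior, the Poisson likelihood is conjugate: the posterior is Gamma(α + ΣXᵢ, β + n).
After batch 1: Gamma(α+S, β+n) = Gamma(10.4+34, 1.4+9) = Gamma(44.4, 10.4).
After batch 2: Gamma(α+S, β+n) = Gamma(44.4+18, 10.4+4) = Gamma(62.4, 14.4).
SD = √α/β = √62.4/14.4 = 0.5486.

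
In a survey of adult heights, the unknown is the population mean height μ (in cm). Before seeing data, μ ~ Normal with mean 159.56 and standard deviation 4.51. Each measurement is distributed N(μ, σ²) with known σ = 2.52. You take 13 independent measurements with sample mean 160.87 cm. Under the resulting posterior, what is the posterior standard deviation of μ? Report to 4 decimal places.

For Normal data with known variance σ², a Normal(μ₀, σ₀²) prior on μ is conjugate. Posterior precision = 1/σ₀² + n/σ²; posterior mean is the precision-weighted average of μ₀ and x̄.
σ₀² = 4.51² = 20.3401, σ² = 2.52² = 6.3504; σ² + n·σ₀² = 6.3504 + 13·20.3401 = 270.7717.
Posterior precision = 1/σ₀² + n/σ² = 1/20.3401 + 13/6.3504 = (σ² + n·σ₀²)/(σ₀²σ²) = 270.7717/(20.3401·6.3504); posterior variance σₙ² = σ₀²σ²/(σ² + n·σ₀²) = 20.3401·6.3504/270.7717 = 0.477036.
Posterior SD = √σₙ² = √(20.3401·6.3504/270.7717) = 0.6907.

0.6907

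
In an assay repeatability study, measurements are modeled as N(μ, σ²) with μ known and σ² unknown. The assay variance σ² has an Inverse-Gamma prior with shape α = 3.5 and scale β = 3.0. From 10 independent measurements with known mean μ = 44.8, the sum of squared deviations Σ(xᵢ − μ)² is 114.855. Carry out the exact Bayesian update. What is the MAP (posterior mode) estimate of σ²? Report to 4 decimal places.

6.3608

With known mean μ and an Inverse-Gamma(α, β) prior on σ², the Normal likelihood is conjugate: posterior is Inv-Gamma(α + n/2, β + Σ(xᵢ−μ)²/2).
Posterior: Inv-Gamma(3.5 + 10/2, 3.0 + 114.855/2) = Inv-Gamma(8.50, 60.4275).
Mode = β/(α+1) = 60.4275/9.50 = 6.3608.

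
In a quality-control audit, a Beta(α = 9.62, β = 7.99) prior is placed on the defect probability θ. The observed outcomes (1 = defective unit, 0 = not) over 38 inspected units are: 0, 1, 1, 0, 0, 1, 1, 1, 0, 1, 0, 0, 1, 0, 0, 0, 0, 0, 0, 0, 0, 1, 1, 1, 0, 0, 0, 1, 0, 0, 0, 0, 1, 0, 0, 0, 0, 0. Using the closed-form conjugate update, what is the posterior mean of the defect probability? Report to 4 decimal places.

The Beta prior is conjugate to a Binomial/Bernoulli likelihood; the update adds successes to α and failures to β.
Posterior: Beta(α+k, β+n−k) = Beta(9.62+12, 7.99+26) = Beta(21.62, 33.99).
Posterior mean = α/(α+β) = 21.62/55.61 = 0.3888.

0.3888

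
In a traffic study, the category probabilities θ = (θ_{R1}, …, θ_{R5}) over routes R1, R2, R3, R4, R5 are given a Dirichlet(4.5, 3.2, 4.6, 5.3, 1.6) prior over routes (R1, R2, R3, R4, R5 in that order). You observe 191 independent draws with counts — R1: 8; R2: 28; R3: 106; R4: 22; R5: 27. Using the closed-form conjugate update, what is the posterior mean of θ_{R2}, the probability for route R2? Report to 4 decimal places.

0.1484

The Dirichlet prior is conjugate to the Multinomial likelihood: each posterior αⱼ = prior αⱼ + observed count nⱼ.
Posterior concentration: (12.5, 31.2, 110.6, 27.3, 28.6), total = 210.2.
E[θ_{R2}|data] = α_{R2}/Σα = 31.2/210.2 = 0.1484.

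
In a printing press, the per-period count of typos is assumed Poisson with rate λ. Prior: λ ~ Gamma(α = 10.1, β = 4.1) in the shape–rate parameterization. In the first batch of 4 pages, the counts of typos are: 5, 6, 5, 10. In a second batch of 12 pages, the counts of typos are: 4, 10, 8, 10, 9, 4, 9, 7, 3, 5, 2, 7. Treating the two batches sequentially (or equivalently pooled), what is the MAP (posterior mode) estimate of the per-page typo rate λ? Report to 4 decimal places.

With a Gamma(shape α, rate β) prior, the Poisson likelihood is conjugate: the posterior is Gamma(α + ΣXᵢ, β + n).
Batch 1: sum of counts S = 26 over n = 4 pages.
After batch 1: Gamma(α+S, β+n) = Gamma(10.1+26, 4.1+4) = Gamma(36.1, 8.1).
Batch 2: sum of counts S = 78 over n = 12 pages.
After batch 2: Gamma(α+S, β+n) = Gamma(36.1+78, 8.1+12) = Gamma(114.1, 20.1).
Mode of Gamma(α,β) for α≥1 is (α−1)/β = 113.1/20.1 = 5.6269.

5.6269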